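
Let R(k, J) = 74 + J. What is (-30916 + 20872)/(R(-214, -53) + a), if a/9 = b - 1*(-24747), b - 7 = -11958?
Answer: -3348/38395 ≈ -0.087199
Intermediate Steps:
b = -11951 (b = 7 - 11958 = -11951)
a = 115164 (a = 9*(-11951 - 1*(-24747)) = 9*(-11951 + 24747) = 9*12796 = 115164)
(-30916 + 20872)/(R(-214, -53) + a) = (-30916 + 20872)/((74 - 53) + 115164) = -10044/(21 + 115164) = -10044/115185 = -10044*1/115185 = -3348/38395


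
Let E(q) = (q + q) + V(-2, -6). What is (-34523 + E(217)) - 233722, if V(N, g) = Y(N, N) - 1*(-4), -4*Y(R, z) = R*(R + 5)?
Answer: -535611/2 ≈ -2.6781e+5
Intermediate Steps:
Y(R, z) = -R*(5 + R)/4 (Y(R, z) = -R*(R + 5)/4 = -R*(5 + R)/4)
V(N, g) = 4 - N*(5 + N)/4 (V(N, g) = -N*(5 + N)/4 - 1*(-4) = -N*(5 + N)/4 + 4 = 4 - N*(5 + N)/4)
E(q) = 11/2 + 2*q (E(q) = (q + q) + (4 - 1/4*(-2)*(5 - 2)) = 2*q + (4 - 1/4*(-2)*3) = 2*q + (4 + 3/2) = 2*q + 11/2 = 11/2 + 2*q)
(-34523 + E(217)) - 233722 = (-34523 + (11/2 + 2*217)) - 233722 = (-34523 + (11/2 + 434)) - 233722 = (-34523 + 879/2) - 233722 = -68167/2 - 233722 = -535611/2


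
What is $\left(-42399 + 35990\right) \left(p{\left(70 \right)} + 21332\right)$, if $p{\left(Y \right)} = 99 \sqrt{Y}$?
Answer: $-136716788 - 634491 \sqrt{70} \approx -1.4203 \cdot 10^{8}$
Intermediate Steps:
$\left(-42399 + 35990\right) \left(p{\left(70 \right)} + 21332\right) = \left(-42399 + 35990\right) \left(99 \sqrt{70} + 21332\right) = - 6409 \left(21332 + 99 \sqrt{70}\right) = -136716788 - 634491 \sqrt{70}$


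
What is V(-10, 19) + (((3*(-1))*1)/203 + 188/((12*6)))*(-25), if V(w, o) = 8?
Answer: -207943/3654 ≈ -56.908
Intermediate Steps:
V(-10, 19) + (((3*(-1))*1)/203 + 188/((12*6)))*(-25) = 8 + (((3*(-1))*1)/203 + 188/((12*6)))*(-25) = 8 + (-3*1*(1/203) + 188/72)*(-25) = 8 + (-3*1/203 + 188*(1/72))*(-25) = 8 + (-3/203 + 47/18)*(-25) = 8 + (9487/3654)*(-25) = 8 - 237175/3654 = -207943/3654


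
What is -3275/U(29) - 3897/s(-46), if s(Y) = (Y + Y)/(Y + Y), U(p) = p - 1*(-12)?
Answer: -163052/41 ≈ -3976.9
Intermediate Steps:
U(p) = 12 + p (U(p) = p + 12 = 12 + p)
s(Y) = 1 (s(Y) = (2*Y)/((2*Y)) = (2*Y)*(1/(2*Y)) = 1)
-3275/U(29) - 3897/s(-46) = -3275/(12 + 29) - 3897/1 = -3275/41 - 3897*1 = -3275*1/41 - 3897 = -3275/41 - 3897 = -163052/41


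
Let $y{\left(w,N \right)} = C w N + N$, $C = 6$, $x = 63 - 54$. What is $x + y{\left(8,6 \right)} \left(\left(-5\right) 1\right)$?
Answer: $-1461$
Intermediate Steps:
$x = 9$
$y{\left(w,N \right)} = N + 6 N w$ ($y{\left(w,N \right)} = 6 w N + N = 6 N w + N = N + 6 N w$)
$x + y{\left(8,6 \right)} \left(\left(-5\right) 1\right) = 9 + 6 \left(1 + 6 \cdot 8\right) \left(\left(-5\right) 1\right) = 9 + 6 \left(1 + 48\right) \left(-5\right) = 9 + 6 \cdot 49 \left(-5\right) = 9 + 294 \left(-5\right) = 9 - 1470 = -1461$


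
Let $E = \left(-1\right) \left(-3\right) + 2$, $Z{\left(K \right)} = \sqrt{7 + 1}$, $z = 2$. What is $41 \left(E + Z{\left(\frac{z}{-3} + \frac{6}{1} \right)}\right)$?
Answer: $205 + 82 \sqrt{2} \approx 320.97$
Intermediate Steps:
$Z{\left(K \right)} = 2 \sqrt{2}$ ($Z{\left(K \right)} = \sqrt{8} = 2 \sqrt{2}$)
$E = 5$ ($E = 3 + 2 = 5$)
$41 \left(E + Z{\left(\frac{z}{-3} + \frac{6}{1} \right)}\right) = 41 \left(5 + 2 \sqrt{2}\right) = 205 + 82 \sqrt{2}$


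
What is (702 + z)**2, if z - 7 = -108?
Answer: 361201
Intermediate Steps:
z = -101 (z = 7 - 108 = -101)
(702 + z)**2 = (702 - 101)**2 = 601**2 = 361201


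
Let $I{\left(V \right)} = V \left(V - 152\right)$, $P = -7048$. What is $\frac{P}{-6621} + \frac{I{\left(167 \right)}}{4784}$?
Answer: $\frac{50303237}{31674864} \approx 1.5881$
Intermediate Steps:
$I{\left(V \right)} = V \left(-152 + V\right)$
$\frac{P}{-6621} + \frac{I{\left(167 \right)}}{4784} = - \frac{7048}{-6621} + \frac{167 \left(-152 + 167\right)}{4784} = \left(-7048\right) \left(- \frac{1}{6621}\right) + 167 \cdot 15 \cdot \frac{1}{4784} = \frac{7048}{6621} + 2505 \cdot \frac{1}{4784} = \frac{7048}{6621} + \frac{2505}{4784} = \frac{50303237}{31674864}$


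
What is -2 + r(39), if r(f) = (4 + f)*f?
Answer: 1675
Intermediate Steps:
r(f) = f*(4 + f)
-2 + r(39) = -2 + 39*(4 + 39) = -2 + 39*43 = -2 + 1677 = 1675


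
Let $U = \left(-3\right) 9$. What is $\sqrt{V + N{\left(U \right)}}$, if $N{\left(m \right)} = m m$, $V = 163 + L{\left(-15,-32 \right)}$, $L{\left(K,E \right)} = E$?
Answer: $2 \sqrt{215} \approx 29.326$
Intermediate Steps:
$U = -27$
$V = 131$ ($V = 163 - 32 = 131$)
$N{\left(m \right)} = m^{2}$
$\sqrt{V + N{\left(U \right)}} = \sqrt{131 + \left(-27\right)^{2}} = \sqrt{131 + 729} = \sqrt{860} = 2 \sqrt{215}$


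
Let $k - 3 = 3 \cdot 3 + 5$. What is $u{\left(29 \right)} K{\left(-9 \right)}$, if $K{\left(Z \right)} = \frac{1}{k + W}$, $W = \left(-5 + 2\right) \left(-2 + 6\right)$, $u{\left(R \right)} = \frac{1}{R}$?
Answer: $\frac{1}{145} \approx 0.0068966$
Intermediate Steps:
$W = -12$ ($W = \left(-3\right) 4 = -12$)
$k = 17$ ($k = 3 + \left(3 \cdot 3 + 5\right) = 3 + \left(9 + 5\right) = 3 + 14 = 17$)
$K{\left(Z \right)} = \frac{1}{5}$ ($K{\left(Z \right)} = \frac{1}{17 - 12} = \frac{1}{5}$)
$u{\left(29 \right)} K{\left(-9 \right)} = \frac{1}{29} \cdot \frac{1}{5} = \frac{1}{145}$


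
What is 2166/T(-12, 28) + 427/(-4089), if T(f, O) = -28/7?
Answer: -4429241/8178 ≈ -541.60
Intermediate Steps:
T(f, O) = -4 (T(f, O) = -28*⅐ = -4)
2166/T(-12, 28) + 427/(-4089) = 2166/(-4) + 427/(-4089) = 2166*(-¼) + 427*(-1/4089) = -1083/2 - 427/4089 = -4429241/8178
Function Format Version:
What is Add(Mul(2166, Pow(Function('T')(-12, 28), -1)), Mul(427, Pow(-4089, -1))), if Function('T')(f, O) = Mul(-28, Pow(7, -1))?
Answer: Rational(-4429241, 8178) ≈ -541.60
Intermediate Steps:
Function('T')(f, O) = -4 (Function('T')(f, O) = Mul(-28, Rational(1, 7)) = -4)
Add(Mul(2166, Pow(Function('T')(-12, 28), -1)), Mul(427, Pow(-4089, -1))) = Add(Mul(2166, Pow(-4, -1)), Mul(427, Pow(-4089, -1))) = Add(Mul(2166, Rational(-1, 4)), Mul(427, Rational(-1, 4089))) = Add(Rational(-1083, 2), Rational(-427, 4089)) = Rational(-4429241, 8178)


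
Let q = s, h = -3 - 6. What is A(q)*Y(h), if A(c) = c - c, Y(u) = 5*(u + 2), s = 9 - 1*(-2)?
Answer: 0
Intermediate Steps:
s = 11 (s = 9 + 2 = 11)
h = -9
q = 11
Y(u) = 10 + 5*u (Y(u) = 5*(2 + u) = 10 + 5*u)
A(c) = 0
A(q)*Y(h) = 0*(10 + 5*(-9)) = 0*(10 - 45) = 0*(-35) = 0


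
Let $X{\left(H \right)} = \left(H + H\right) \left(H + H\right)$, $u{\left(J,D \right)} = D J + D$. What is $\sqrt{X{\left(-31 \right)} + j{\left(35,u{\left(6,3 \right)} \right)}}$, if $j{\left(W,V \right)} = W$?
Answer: $3 \sqrt{431} \approx 62.282$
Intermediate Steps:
$u{\left(J,D \right)} = D + D J$
$X{\left(H \right)} = 4 H^{2}$ ($X{\left(H \right)} = 2 H 2 H = 4 H^{2}$)
$\sqrt{X{\left(-31 \right)} + j{\left(35,u{\left(6,3 \right)} \right)}} = \sqrt{4 \left(-31\right)^{2} + 35} = \sqrt{4 \cdot 961 + 35} = \sqrt{3844 + 35} = \sqrt{3879} = 3 \sqrt{431}$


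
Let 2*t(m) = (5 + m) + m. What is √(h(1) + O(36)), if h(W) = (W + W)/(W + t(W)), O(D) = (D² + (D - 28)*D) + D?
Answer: 2*√3646/3 ≈ 40.255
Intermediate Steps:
O(D) = D + D² + D*(-28 + D) (O(D) = (D² + (-28 + D)*D) + D = (D² + D*(-28 + D)) + D = D + D² + D*(-28 + D))
t(m) = 5/2 + m (t(m) = ((5 + m) + m)/2 = (5 + 2*m)/2 = 5/2 + m)
h(W) = 2*W/(5/2 + 2*W) (h(W) = (W + W)/(W + (5/2 + W)) = (2*W)/(5/2 + 2*W) = 2*W/(5/2 + 2*W))
√(h(1) + O(36)) = √(4*1/(5 + 4*1) + 36*(-27 + 2*36)) = √(4*1/(5 + 4) + 36*(-27 + 72)) = √(4*1/9 + 36*45) = √(4*1*(⅑) + 1620) = √(4/9 + 1620) = √(14584/9) = 2*√3646/3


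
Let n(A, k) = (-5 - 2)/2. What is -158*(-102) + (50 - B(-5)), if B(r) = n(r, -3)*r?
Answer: 32297/2 ≈ 16149.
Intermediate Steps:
n(A, k) = -7/2 (n(A, k) = (½)*(-7) = -7/2)
B(r) = -7*r/2
-158*(-102) + (50 - B(-5)) = -158*(-102) + (50 - (-7)*(-5)/2) = 16116 + (50 - 1*35/2) = 16116 + (50 - 35/2) = 16116 + 65/2 = 32297/2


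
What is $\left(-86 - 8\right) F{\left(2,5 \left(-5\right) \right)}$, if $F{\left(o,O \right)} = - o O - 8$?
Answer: $-3948$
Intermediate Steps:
$F{\left(o,O \right)} = -8 - O o$ ($F{\left(o,O \right)} = - O o - 8 = -8 - O o$)
$\left(-86 - 8\right) F{\left(2,5 \left(-5\right) \right)} = \left(-86 - 8\right) \left(-8 - 5 \left(-5\right) 2\right) = - 94 \left(-8 - \left(-25\right) 2\right) = - 94 \left(-8 + 50\right) = \left(-94\right) 42 = -3948$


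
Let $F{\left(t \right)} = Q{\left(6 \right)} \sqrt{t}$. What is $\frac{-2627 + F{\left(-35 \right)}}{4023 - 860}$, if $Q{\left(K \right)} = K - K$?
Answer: $- \frac{2627}{3163} \approx -0.83054$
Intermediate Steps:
$Q{\left(K \right)} = 0$
$F{\left(t \right)} = 0$ ($F{\left(t \right)} = 0 \sqrt{t} = 0$)
$\frac{-2627 + F{\left(-35 \right)}}{4023 - 860} = \frac{-2627 + 0}{4023 - 860} = - \frac{2627}{3163}$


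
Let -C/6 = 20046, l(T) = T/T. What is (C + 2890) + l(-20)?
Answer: -117385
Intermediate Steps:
l(T) = 1
C = -120276 (C = -6*20046 = -120276)
(C + 2890) + l(-20) = (-120276 + 2890) + 1 = -117386 + 1 = -117385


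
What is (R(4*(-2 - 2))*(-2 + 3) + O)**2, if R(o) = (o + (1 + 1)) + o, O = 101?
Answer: 5041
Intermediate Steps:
R(o) = 2 + 2*o (R(o) = (o + 2) + o = (2 + o) + o = 2 + 2*o)
(R(4*(-2 - 2))*(-2 + 3) + O)**2 = ((2 + 2*(4*(-2 - 2)))*(-2 + 3) + 101)**2 = ((2 + 2*(4*(-4)))*1 + 101)**2 = ((2 + 2*(-16))*1 + 101)**2 = ((2 - 32)*1 + 101)**2 = (-30*1 + 101)**2 = (-30 + 101)**2 = 71**2 = 5041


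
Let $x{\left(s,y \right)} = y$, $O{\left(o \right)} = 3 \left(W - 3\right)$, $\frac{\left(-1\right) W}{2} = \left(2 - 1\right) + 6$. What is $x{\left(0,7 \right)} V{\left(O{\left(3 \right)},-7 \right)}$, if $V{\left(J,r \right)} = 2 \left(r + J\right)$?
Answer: $-812$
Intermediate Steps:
$W = -14$ ($W = - 2 \left(\left(2 - 1\right) + 6\right) = - 2 \left(1 + 6\right) = \left(-2\right) 7 = -14$)
$O{\left(o \right)} = -51$ ($O{\left(o \right)} = 3 \left(-14 - 3\right) = 3 \left(-17\right) = -51$)
$V{\left(J,r \right)} = 2 J + 2 r$ ($V{\left(J,r \right)} = 2 \left(J + r\right) = 2 J + 2 r$)
$x{\left(0,7 \right)} V{\left(O{\left(3 \right)},-7 \right)} = 7 \left(2 \left(-51\right) + 2 \left(-7\right)\right) = 7 \left(-102 - 14\right) = 7 \left(-116\right) = -812$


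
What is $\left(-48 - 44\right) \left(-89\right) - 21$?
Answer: $8167$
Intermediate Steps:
$\left(-48 - 44\right) \left(-89\right) - 21 = \left(-92\right) \left(-89\right) - 21 = 8188 - 21 = 8167$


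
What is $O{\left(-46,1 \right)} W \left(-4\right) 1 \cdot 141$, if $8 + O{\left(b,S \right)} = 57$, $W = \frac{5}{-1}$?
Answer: $138180$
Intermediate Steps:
$W = -5$ ($W = 5 \left(-1\right) = -5$)
$O{\left(b,S \right)} = 49$ ($O{\left(b,S \right)} = -8 + 57 = 49$)
$O{\left(-46,1 \right)} W \left(-4\right) 1 \cdot 141 = 49 \left(-5\right) \left(-4\right) 1 \cdot 141 = 49 \cdot 20 \cdot 1 \cdot 141 = 49 \cdot 20 \cdot 141 = 49 \cdot 2820 = 138180$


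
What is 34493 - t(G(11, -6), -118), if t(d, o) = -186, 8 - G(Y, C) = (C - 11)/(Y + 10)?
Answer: 34679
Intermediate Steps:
G(Y, C) = 8 - (-11 + C)/(10 + Y) (G(Y, C) = 8 - (C - 11)/(Y + 10) = 8 - (-11 + C)/(10 + Y))
34493 - t(G(11, -6), -118) = 34493 - 1*(-186) = 34493 + 186 = 34679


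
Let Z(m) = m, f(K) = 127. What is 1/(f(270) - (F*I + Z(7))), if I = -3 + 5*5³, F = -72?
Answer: 1/44904 ≈ 2.2270e-5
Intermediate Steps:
I = 622 (I = -3 + 5*125 = -3 + 625 = 622)
1/(f(270) - (F*I + Z(7))) = 1/(127 - (-72*622 + 7)) = 1/(127 - (-44784 + 7)) = 1/(127 - 1*(-44777)) = 1/(127 + 44777) = 1/44904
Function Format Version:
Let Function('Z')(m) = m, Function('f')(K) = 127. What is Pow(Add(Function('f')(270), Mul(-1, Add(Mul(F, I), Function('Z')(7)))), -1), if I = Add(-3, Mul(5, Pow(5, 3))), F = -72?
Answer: Rational(1, 44904) ≈ 2.2270e-5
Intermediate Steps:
I = 622 (I = Add(-3, Mul(5, 125)) = Add(-3, 625) = 622)
Pow(Add(Function('f')(270), Mul(-1, Add(Mul(F, I), Function('Z')(7)))), -1) = Pow(Add(127, Mul(-1, Add(Mul(-72, 622), 7))), -1) = Pow(Add(127, Mul(-1, Add(-44784, 7))), -1) = Pow(Add(127, Mul(-1, -44777)), -1) = Pow(Add(127, 44777), -1) = Pow(44904, -1) = Rational(1, 44904)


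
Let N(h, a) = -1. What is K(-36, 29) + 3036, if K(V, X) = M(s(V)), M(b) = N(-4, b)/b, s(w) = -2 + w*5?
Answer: 552553/182 ≈ 3036.0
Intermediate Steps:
s(w) = -2 + 5*w
M(b) = -1/b
K(V, X) = -1/(-2 + 5*V)
K(-36, 29) + 3036 = -1/(-2 + 5*(-36)) + 3036 = -1/(-2 - 180) + 3036 = -1/(-182) + 3036 = -1*(-1/182) + 3036 = 1/182 + 3036 = 552553/182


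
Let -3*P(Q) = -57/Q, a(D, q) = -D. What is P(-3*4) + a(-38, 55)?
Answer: 437/12 ≈ 36.417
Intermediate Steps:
P(Q) = 19/Q (P(Q) = -(-19)/Q = 19/Q)
P(-3*4) + a(-38, 55) = 19/((-3*4)) - 1*(-38) = 19/(-12) + 38 = 19*(-1/12) + 38 = -19/12 + 38 = 437/12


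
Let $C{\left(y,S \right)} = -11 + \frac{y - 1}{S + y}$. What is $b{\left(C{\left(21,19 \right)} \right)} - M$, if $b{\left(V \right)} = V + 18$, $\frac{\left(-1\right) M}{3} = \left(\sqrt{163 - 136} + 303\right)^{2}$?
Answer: $\frac{551031}{2} + 5454 \sqrt{3} \approx 2.8496 \cdot 10^{5}$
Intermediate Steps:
$C{\left(y,S \right)} = -11 + \frac{-1 + y}{S + y}$
$M = - 3 \left(303 + 3 \sqrt{3}\right)^{2}$ ($M = - 3 \left(\sqrt{163 - 136} + 303\right)^{2} = - 3 \left(\sqrt{27} + 303\right)^{2} = - 3 \left(3 \sqrt{3} + 303\right)^{2} = - 3 \left(303 + 3 \sqrt{3}\right)^{2} \approx -2.8495 \cdot 10^{5}$)
$b{\left(V \right)} = 18 + V$
$b{\left(C{\left(21,19 \right)} \right)} - M = \left(18 + \frac{-1 - 209 - 210}{19 + 21}\right) - \left(-275508 - 5454 \sqrt{3}\right) = \left(18 + \frac{-1 - 209 - 210}{40}\right) + \left(275508 + 5454 \sqrt{3}\right) = \left(18 + \frac{1}{40} \left(-420\right)\right) + \left(275508 + 5454 \sqrt{3}\right) = \left(18 - \frac{21}{2}\right) + \left(275508 + 5454 \sqrt{3}\right) = \frac{15}{2} + \left(275508 + 5454 \sqrt{3}\right) = \frac{551031}{2} + 5454 \sqrt{3}$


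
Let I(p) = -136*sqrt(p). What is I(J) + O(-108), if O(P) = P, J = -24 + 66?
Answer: -108 - 136*sqrt(42) ≈ -989.38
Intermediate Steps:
J = 42
I(J) + O(-108) = -136*sqrt(42) - 108 = -108 - 136*sqrt(42)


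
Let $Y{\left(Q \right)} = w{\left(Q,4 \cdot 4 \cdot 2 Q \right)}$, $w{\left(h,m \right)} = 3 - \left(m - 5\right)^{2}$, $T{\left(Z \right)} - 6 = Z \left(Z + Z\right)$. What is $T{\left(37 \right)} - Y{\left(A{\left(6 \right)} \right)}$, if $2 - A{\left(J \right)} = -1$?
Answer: $11022$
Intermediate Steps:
$A{\left(J \right)} = 3$ ($A{\left(J \right)} = 2 - -1 = 2 + 1 = 3$)
$T{\left(Z \right)} = 6 + 2 Z^{2}$ ($T{\left(Z \right)} = 6 + Z \left(Z + Z\right) = 6 + Z 2 Z = 6 + 2 Z^{2}$)
$w{\left(h,m \right)} = 3 - \left(-5 + m\right)^{2}$
$Y{\left(Q \right)} = 3 - \left(-5 + 32 Q\right)^{2}$ ($Y{\left(Q \right)} = 3 - \left(-5 + 4 \cdot 4 \cdot 2 Q\right)^{2} = 3 - \left(-5 + 4 \cdot 8 Q\right)^{2} = 3 - \left(-5 + 32 Q\right)^{2}$)
$T{\left(37 \right)} - Y{\left(A{\left(6 \right)} \right)} = \left(6 + 2 \cdot 37^{2}\right) - \left(3 - \left(-5 + 32 \cdot 3\right)^{2}\right) = \left(6 + 2 \cdot 1369\right) - \left(3 - \left(-5 + 96\right)^{2}\right) = \left(6 + 2738\right) - \left(3 - 91^{2}\right) = 2744 - \left(3 - 8281\right) = 2744 - -8278 = 2744 + 8278 = 11022$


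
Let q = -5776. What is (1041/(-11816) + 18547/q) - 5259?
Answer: -44893473889/8531152 ≈ -5262.3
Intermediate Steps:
(1041/(-11816) + 18547/q) - 5259 = (1041/(-11816) + 18547/(-5776)) - 5259 = (1041*(-1/11816) + 18547*(-1/5776)) - 5259 = (-1041/11816 - 18547/5776) - 5259 = -28145521/8531152 - 5259 = -44893473889/8531152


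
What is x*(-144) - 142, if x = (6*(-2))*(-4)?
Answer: -7054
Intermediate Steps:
x = 48 (x = -12*(-4) = 48)
x*(-144) - 142 = 48*(-144) - 142 = -6912 - 142 = -7054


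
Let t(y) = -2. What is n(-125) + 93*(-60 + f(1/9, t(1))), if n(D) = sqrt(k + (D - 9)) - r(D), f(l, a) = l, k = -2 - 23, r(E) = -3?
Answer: -16700/3 + I*sqrt(159) ≈ -5566.7 + 12.61*I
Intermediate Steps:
k = -25
n(D) = 3 + sqrt(-34 + D) (n(D) = sqrt(-25 + (D - 9)) - 1*(-3) = sqrt(-25 + (-9 + D)) + 3 = sqrt(-34 + D) + 3 = 3 + sqrt(-34 + D))
n(-125) + 93*(-60 + f(1/9, t(1))) = (3 + sqrt(-34 - 125)) + 93*(-60 + 1/9) = (3 + sqrt(-159)) + 93*(-60 + 1/9) = (3 + I*sqrt(159)) + 93*(-539/9) = (3 + I*sqrt(159)) - 16709/3 = -16700/3 + I*sqrt(159)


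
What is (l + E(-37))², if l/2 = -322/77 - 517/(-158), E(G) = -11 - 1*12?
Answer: 465178624/755161 ≈ 616.00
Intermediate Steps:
E(G) = -23 (E(G) = -11 - 12 = -23)
l = -1581/869 (l = 2*(-322/77 - 517/(-158)) = 2*(-322*1/77 - 517*(-1/158)) = 2*(-46/11 + 517/158) = 2*(-1581/1738) = -1581/869 ≈ -1.8193)
(l + E(-37))² = (-1581/869 - 23)² = (-21568/869)² = 465178624/755161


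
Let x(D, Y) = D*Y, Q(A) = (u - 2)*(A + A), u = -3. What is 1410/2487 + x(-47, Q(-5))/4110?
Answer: -1645/340719 ≈ -0.0048280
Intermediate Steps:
Q(A) = -10*A (Q(A) = (-3 - 2)*(A + A) = -10*A)
1410/2487 + x(-47, Q(-5))/4110 = 1410/2487 - (-470)*(-5)/4110 = 1410*(1/2487) - 47*50*(1/4110) = 470/829 - 2350*1/4110 = 470/829 - 235/411 = -1645/340719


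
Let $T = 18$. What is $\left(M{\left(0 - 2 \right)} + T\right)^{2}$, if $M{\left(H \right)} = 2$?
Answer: $400$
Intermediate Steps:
$\left(M{\left(0 - 2 \right)} + T\right)^{2} = \left(2 + 18\right)^{2} = 20^{2} = 400$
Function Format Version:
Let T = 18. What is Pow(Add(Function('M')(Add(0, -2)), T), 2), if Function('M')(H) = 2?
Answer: 400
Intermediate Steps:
Pow(Add(Function('M')(Add(0, -2)), T), 2) = Pow(Add(2, 18), 2) = Pow(20, 2) = 400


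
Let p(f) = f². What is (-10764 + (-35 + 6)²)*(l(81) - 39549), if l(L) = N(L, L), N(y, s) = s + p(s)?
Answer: 326536161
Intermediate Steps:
N(y, s) = s + s²
l(L) = L*(1 + L)
(-10764 + (-35 + 6)²)*(l(81) - 39549) = (-10764 + (-35 + 6)²)*(81*(1 + 81) - 39549) = (-10764 + (-29)²)*(81*82 - 39549) = (-10764 + 841)*(6642 - 39549) = -9923*(-32907) = 326536161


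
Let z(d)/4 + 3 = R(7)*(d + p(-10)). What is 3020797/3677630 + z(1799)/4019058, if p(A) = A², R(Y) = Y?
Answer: 2056043526671/2463434712090 ≈ 0.83462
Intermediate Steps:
z(d) = 2788 + 28*d (z(d) = -12 + 4*(7*(d + (-10)²)) = -12 + 4*(7*(d + 100)) = -12 + 4*(7*(100 + d)) = -12 + 4*(700 + 7*d) = -12 + (2800 + 28*d) = 2788 + 28*d)
3020797/3677630 + z(1799)/4019058 = 3020797/3677630 + (2788 + 28*1799)/4019058 = 3020797*(1/3677630) + (2788 + 50372)*(1/4019058) = 3020797/3677630 + 53160*(1/4019058) = 3020797/3677630 + 8860/669843 = 2056043526671/2463434712090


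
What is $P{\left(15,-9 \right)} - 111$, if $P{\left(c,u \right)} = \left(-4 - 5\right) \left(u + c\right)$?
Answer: $-165$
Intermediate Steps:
$P{\left(c,u \right)} = - 9 c - 9 u$ ($P{\left(c,u \right)} = - 9 \left(c + u\right) = - 9 c - 9 u$)
$P{\left(15,-9 \right)} - 111 = \left(\left(-9\right) 15 - -81\right) - 111 = \left(-135 + 81\right) - 111 = -54 - 111 = -165$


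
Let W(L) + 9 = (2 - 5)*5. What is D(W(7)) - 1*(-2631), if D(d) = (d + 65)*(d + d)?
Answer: 663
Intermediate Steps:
W(L) = -24 (W(L) = -9 + (2 - 5)*5 = -9 - 3*5 = -9 - 15 = -24)
D(d) = 2*d*(65 + d) (D(d) = (65 + d)*(2*d) = 2*d*(65 + d))
D(W(7)) - 1*(-2631) = 2*(-24)*(65 - 24) - 1*(-2631) = 2*(-24)*41 + 2631 = -1968 + 2631 = 663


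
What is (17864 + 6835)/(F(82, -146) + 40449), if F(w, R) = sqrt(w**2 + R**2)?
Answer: 999049851/1636093561 - 49398*sqrt(7010)/1636093561 ≈ 0.60810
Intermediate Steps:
F(w, R) = sqrt(R**2 + w**2)
(17864 + 6835)/(F(82, -146) + 40449) = (17864 + 6835)/(sqrt((-146)**2 + 82**2) + 40449) = 24699/(sqrt(21316 + 6724) + 40449) = 24699/(sqrt(28040) + 40449) = 24699/(2*sqrt(7010) + 40449) = 24699/(40449 + 2*sqrt(7010))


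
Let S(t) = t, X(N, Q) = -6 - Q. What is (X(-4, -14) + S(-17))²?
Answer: 81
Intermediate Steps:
(X(-4, -14) + S(-17))² = ((-6 - 1*(-14)) - 17)² = ((-6 + 14) - 17)² = (8 - 17)² = (-9)² = 81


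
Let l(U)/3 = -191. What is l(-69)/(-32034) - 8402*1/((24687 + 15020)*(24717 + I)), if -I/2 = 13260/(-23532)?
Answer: 367439380554823/20551813249174462 ≈ 0.017879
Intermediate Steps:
I = 2210/1961 (I = -26520/(-23532) = -26520*(-1)/23532 = -2*(-1105/1961) = 2210/1961 ≈ 1.1270)
l(U) = -573 (l(U) = 3*(-191) = -573)
l(-69)/(-32034) - 8402*1/((24687 + 15020)*(24717 + I)) = -573/(-32034) - 8402*1/((24687 + 15020)*(24717 + 2210/1961)) = -573*(-1/32034) - 8402/((48472247/1961)*39707) = 191/10678 - 8402/1924687511629/1961 = 191/10678 - 8402*1961/1924687511629 = 191/10678 - 16476322/1924687511629 = 367439380554823/20551813249174462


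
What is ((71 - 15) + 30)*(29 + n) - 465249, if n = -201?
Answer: -480041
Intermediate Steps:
((71 - 15) + 30)*(29 + n) - 465249 = ((71 - 15) + 30)*(29 - 201) - 465249 = (56 + 30)*(-172) - 465249 = 86*(-172) - 465249 = -14792 - 465249 = -480041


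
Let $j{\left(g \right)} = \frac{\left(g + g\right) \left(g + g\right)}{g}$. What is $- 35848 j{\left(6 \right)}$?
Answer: $-860352$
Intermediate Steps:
$j{\left(g \right)} = 4 g$ ($j{\left(g \right)} = \frac{2 g 2 g}{g} = \frac{4 g^{2}}{g} = 4 g$)
$- 35848 j{\left(6 \right)} = - 35848 \cdot 4 \cdot 6 = \left(-35848\right) 24 = -860352$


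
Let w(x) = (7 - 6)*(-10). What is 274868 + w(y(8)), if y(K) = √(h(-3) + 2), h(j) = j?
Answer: 274858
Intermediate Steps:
y(K) = I (y(K) = √(-3 + 2) = √(-1) = I)
w(x) = -10 (w(x) = 1*(-10) = -10)
274868 + w(y(8)) = 274868 - 10 = 274858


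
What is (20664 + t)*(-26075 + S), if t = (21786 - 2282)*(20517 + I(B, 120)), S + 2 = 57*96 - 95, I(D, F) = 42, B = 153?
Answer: -8300770380000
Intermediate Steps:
S = 5375 (S = -2 + (57*96 - 95) = -2 + (5472 - 95) = -2 + 5377 = 5375)
t = 400982736 (t = (21786 - 2282)*(20517 + 42) = 19504*20559 = 400982736)
(20664 + t)*(-26075 + S) = (20664 + 400982736)*(-26075 + 5375) = 401003400*(-20700) = -8300770380000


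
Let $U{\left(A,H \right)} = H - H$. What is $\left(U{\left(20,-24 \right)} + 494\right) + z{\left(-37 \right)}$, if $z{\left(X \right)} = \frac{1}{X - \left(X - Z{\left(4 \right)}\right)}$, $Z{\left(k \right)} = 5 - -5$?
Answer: $\frac{4941}{10} \approx 494.1$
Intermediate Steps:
$Z{\left(k \right)} = 10$ ($Z{\left(k \right)} = 5 + 5 = 10$)
$U{\left(A,H \right)} = 0$
$z{\left(X \right)} = \frac{1}{10}$ ($z{\left(X \right)} = \frac{1}{X - \left(-10 + X\right)} = \frac{1}{10}$)
$\left(U{\left(20,-24 \right)} + 494\right) + z{\left(-37 \right)} = \left(0 + 494\right) + \frac{1}{10} = 494 + \frac{1}{10} = \frac{4941}{10}$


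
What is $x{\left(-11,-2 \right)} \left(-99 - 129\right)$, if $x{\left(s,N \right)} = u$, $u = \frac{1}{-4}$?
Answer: $57$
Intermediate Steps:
$u = - \frac{1}{4} \approx -0.25$
$x{\left(s,N \right)} = - \frac{1}{4}$
$x{\left(-11,-2 \right)} \left(-99 - 129\right) = - \frac{-99 - 129}{4} = \left(- \frac{1}{4}\right) \left(-228\right) = 57$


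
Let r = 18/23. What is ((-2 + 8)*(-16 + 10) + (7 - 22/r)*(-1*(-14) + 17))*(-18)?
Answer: 12428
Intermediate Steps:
r = 18/23 (r = 18*(1/23) = 18/23 ≈ 0.78261)
((-2 + 8)*(-16 + 10) + (7 - 22/r)*(-1*(-14) + 17))*(-18) = ((-2 + 8)*(-16 + 10) + (7 - 22/18/23)*(-1*(-14) + 17))*(-18) = (6*(-6) + (7 - 22*23/18)*(14 + 17))*(-18) = (-36 + (7 - 253/9)*31)*(-18) = (-36 - 190/9*31)*(-18) = (-36 - 5890/9)*(-18) = -6214/9*(-18) = 12428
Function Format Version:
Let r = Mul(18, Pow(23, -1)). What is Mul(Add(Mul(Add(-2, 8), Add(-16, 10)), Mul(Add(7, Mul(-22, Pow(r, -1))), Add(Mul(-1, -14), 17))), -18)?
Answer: 12428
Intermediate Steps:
r = Rational(18, 23) (r = Mul(18, Rational(1, 23)) = Rational(18, 23) ≈ 0.78261)
Mul(Add(Mul(Add(-2, 8), Add(-16, 10)), Mul(Add(7, Mul(-22, Pow(r, -1))), Add(Mul(-1, -14), 17))), -18) = Mul(Add(Mul(Add(-2, 8), Add(-16, 10)), Mul(Add(7, Mul(-22, Pow(Rational(18, 23), -1))), Add(Mul(-1, -14), 17))), -18) = Mul(Add(Mul(6, -6), Mul(Add(7, Mul(-22, Rational(23, 18))), Add(14, 17))), -18) = Mul(Add(-36, Mul(Add(7, Rational(-253, 9)), 31)), -18) = Mul(Add(-36, Mul(Rational(-190, 9), 31)), -18) = Mul(Add(-36, Rational(-5890, 9)), -18) = Mul(Rational(-6214, 9), -18) = 12428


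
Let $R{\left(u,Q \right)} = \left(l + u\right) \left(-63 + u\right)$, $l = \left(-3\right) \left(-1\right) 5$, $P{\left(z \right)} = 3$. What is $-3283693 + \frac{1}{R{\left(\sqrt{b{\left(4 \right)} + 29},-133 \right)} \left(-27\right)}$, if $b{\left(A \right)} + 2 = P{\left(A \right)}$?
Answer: $- \frac{4539997821116}{1382589} - \frac{16 \sqrt{30}}{6912945} \approx -3.2837 \cdot 10^{6}$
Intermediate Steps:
$l = 15$ ($l = 3 \cdot 5 = 15$)
$b{\left(A \right)} = 1$ ($b{\left(A \right)} = -2 + 3 = 1$)
$R{\left(u,Q \right)} = \left(-63 + u\right) \left(15 + u\right)$ ($R{\left(u,Q \right)} = \left(15 + u\right) \left(-63 + u\right) = \left(-63 + u\right) \left(15 + u\right)$)
$-3283693 + \frac{1}{R{\left(\sqrt{b{\left(4 \right)} + 29},-133 \right)} \left(-27\right)} = -3283693 + \frac{1}{\left(-945 + \left(\sqrt{1 + 29}\right)^{2} - 48 \sqrt{1 + 29}\right) \left(-27\right)} = -3283693 + \frac{1}{\left(-945 + \left(\sqrt{30}\right)^{2} - 48 \sqrt{30}\right) \left(-27\right)} = -3283693 + \frac{1}{\left(-945 + 30 - 48 \sqrt{30}\right) \left(-27\right)} = -3283693 + \frac{1}{\left(-915 - 48 \sqrt{30}\right) \left(-27\right)} = -3283693 + \frac{1}{24705 + 1296 \sqrt{30}}$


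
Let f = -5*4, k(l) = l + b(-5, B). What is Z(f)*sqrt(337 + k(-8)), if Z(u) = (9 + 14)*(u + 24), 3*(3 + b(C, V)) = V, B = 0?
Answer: 92*sqrt(326) ≈ 1661.1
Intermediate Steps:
b(C, V) = -3 + V/3
k(l) = -3 + l (k(l) = l + (-3 + (1/3)*0) = l + (-3 + 0) = l - 3 = -3 + l)
f = -20
Z(u) = 552 + 23*u (Z(u) = 23*(24 + u) = 552 + 23*u)
Z(f)*sqrt(337 + k(-8)) = (552 + 23*(-20))*sqrt(337 + (-3 - 8)) = (552 - 460)*sqrt(337 - 11) = 92*sqrt(326)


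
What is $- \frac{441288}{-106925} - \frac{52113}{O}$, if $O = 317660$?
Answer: $\frac{3845924673}{970451300} \approx 3.963$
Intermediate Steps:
$- \frac{441288}{-106925} - \frac{52113}{O} = - \frac{441288}{-106925} - \frac{52113}{317660} = \left(-441288\right) \left(- \frac{1}{106925}\right) - \frac{52113}{317660} = \frac{441288}{106925} - \frac{52113}{317660} = \frac{3845924673}{970451300}$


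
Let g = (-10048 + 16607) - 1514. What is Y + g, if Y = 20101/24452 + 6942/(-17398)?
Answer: 1073201583367/212707948 ≈ 5045.4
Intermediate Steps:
Y = 89985707/212707948 (Y = 20101*(1/24452) + 6942*(-1/17398) = 20101/24452 - 3471/8699 = 89985707/212707948 ≈ 0.42305)
g = 5045 (g = 6559 - 1514 = 5045)
Y + g = 89985707/212707948 + 5045 = 1073201583367/212707948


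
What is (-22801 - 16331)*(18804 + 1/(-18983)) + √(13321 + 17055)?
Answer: -13968415144692/18983 + 2*√7594 ≈ -7.3584e+8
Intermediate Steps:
(-22801 - 16331)*(18804 + 1/(-18983)) + √(13321 + 17055) = -39132*(18804 - 1/18983) + √30376 = -39132*356956331/18983 + 2*√7594 = -13968415144692/18983 + 2*√7594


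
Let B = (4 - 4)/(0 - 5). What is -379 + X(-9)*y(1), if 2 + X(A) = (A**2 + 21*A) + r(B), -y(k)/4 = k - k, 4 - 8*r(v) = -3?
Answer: -379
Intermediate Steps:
B = 0 (B = 0/(-5) = 0*(-1/5) = 0)
r(v) = 7/8 (r(v) = 1/2 - 1/8*(-3) = 1/2 + 3/8 = 7/8)
y(k) = 0 (y(k) = -4*(k - k) = -4*0 = 0)
X(A) = -9/8 + A**2 + 21*A (X(A) = -2 + ((A**2 + 21*A) + 7/8) = -2 + (7/8 + A**2 + 21*A) = -9/8 + A**2 + 21*A)
-379 + X(-9)*y(1) = -379 + (-9/8 + (-9)**2 + 21*(-9))*0 = -379 + (-9/8 + 81 - 189)*0 = -379 - 873/8*0 = -379 + 0 = -379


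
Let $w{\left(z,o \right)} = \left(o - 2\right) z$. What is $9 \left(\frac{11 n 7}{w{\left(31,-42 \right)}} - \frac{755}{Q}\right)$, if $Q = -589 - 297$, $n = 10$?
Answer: $\frac{35550}{13733} \approx 2.5887$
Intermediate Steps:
$Q = -886$
$w{\left(z,o \right)} = z \left(-2 + o\right)$ ($w{\left(z,o \right)} = \left(-2 + o\right) z = z \left(-2 + o\right)$)
$9 \left(\frac{11 n 7}{w{\left(31,-42 \right)}} - \frac{755}{Q}\right) = 9 \left(\frac{11 \cdot 10 \cdot 7}{31 \left(-2 - 42\right)} - \frac{755}{-886}\right) = 9 \left(\frac{110 \cdot 7}{31 \left(-44\right)} - - \frac{755}{886}\right) = 9 \left(\frac{770}{-1364} + \frac{755}{886}\right) = 9 \left(770 \left(- \frac{1}{1364}\right) + \frac{755}{886}\right) = 9 \left(- \frac{35}{62} + \frac{755}{886}\right) = 9 \cdot \frac{3950}{13733} = \frac{35550}{13733}$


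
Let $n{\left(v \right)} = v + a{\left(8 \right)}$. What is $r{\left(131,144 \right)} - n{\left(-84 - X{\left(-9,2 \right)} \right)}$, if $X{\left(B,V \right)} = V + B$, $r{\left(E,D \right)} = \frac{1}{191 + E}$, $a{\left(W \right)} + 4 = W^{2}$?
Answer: $\frac{5475}{322} \approx 17.003$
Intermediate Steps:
$a{\left(W \right)} = -4 + W^{2}$
$X{\left(B,V \right)} = B + V$
$n{\left(v \right)} = 60 + v$ ($n{\left(v \right)} = v - \left(4 - 8^{2}\right) = v + \left(-4 + 64\right) = v + 60 = 60 + v$)
$r{\left(131,144 \right)} - n{\left(-84 - X{\left(-9,2 \right)} \right)} = \frac{1}{191 + 131} - \left(60 - 77\right) = \frac{1}{322} - \left(60 - 77\right) = \frac{1}{322} - -17 = \frac{1}{322} + 17 = \frac{5475}{322}$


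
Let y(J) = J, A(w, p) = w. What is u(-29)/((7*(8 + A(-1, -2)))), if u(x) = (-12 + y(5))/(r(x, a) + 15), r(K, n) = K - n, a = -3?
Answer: 1/77 ≈ 0.012987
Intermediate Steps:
u(x) = -7/(18 + x) (u(x) = (-12 + 5)/((x - 1*(-3)) + 15) = -7/((x + 3) + 15) = -7/((3 + x) + 15) = -7/(18 + x))
u(-29)/((7*(8 + A(-1, -2)))) = (-7/(18 - 29))/((7*(8 - 1))) = (-7/(-11))/((7*7)) = -7*(-1/11)/49 = (7/11)*(1/49) = 1/77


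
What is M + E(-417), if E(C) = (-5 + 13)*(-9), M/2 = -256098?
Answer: -512268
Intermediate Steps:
M = -512196 (M = 2*(-256098) = -512196)
E(C) = -72 (E(C) = 8*(-9) = -72)
M + E(-417) = -512196 - 72 = -512268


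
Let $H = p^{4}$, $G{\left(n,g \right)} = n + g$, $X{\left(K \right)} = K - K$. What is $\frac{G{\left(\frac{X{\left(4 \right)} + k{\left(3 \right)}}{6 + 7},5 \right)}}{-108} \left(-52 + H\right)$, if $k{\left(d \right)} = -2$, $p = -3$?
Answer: $- \frac{203}{156} \approx -1.3013$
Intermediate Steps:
$X{\left(K \right)} = 0$
$G{\left(n,g \right)} = g + n$
$H = 81$ ($H = \left(-3\right)^{4} = 81$)
$\frac{G{\left(\frac{X{\left(4 \right)} + k{\left(3 \right)}}{6 + 7},5 \right)}}{-108} \left(-52 + H\right) = \frac{5 + \frac{0 - 2}{6 + 7}}{-108} \left(-52 + 81\right) = \left(5 - \frac{2}{13}\right) \left(- \frac{1}{108}\right) 29 = \frac{63}{13} \left(- \frac{1}{108}\right) 29 = \left(- \frac{7}{156}\right) 29 = - \frac{203}{156}$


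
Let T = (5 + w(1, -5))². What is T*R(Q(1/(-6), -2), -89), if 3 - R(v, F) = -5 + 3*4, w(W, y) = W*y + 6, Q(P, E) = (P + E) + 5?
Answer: -144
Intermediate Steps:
Q(P, E) = 5 + E + P (Q(P, E) = (E + P) + 5 = 5 + E + P)
w(W, y) = 6 + W*y
R(v, F) = -4 (R(v, F) = 3 - (-5 + 3*4) = 3 - (-5 + 12) = 3 - 1*7 = 3 - 7 = -4)
T = 36 (T = (5 + (6 + 1*(-5)))² = (5 + (6 - 5))² = (5 + 1)² = 6² = 36)
T*R(Q(1/(-6), -2), -89) = 36*(-4) = -144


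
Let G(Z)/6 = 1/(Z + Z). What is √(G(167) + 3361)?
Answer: 37*√68470/167 ≈ 57.974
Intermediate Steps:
G(Z) = 3/Z (G(Z) = 6/(Z + Z) = 6/((2*Z)) = 6*(1/(2*Z)) = 3/Z)
√(G(167) + 3361) = √(3/167 + 3361) = √(561290/167) = 37*√68470/167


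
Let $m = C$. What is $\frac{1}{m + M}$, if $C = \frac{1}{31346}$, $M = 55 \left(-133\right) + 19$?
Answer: $- \frac{31346}{228700415} \approx -0.00013706$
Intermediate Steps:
$M = -7296$ ($M = -7315 + 19 = -7296$)
$C = \frac{1}{31346} \approx 3.1902 \cdot 10^{-5}$
$m = \frac{1}{31346} \approx 3.1902 \cdot 10^{-5}$
$\frac{1}{m + M} = \frac{1}{\frac{1}{31346} - 7296} = \frac{1}{- \frac{228700415}{31346}} = - \frac{31346}{228700415}$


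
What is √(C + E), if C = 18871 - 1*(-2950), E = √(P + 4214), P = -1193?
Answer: √(21821 + √3021) ≈ 147.91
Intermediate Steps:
E = √3021 (E = √(-1193 + 4214) = √3021 ≈ 54.964)
C = 21821 (C = 18871 + 2950 = 21821)
√(C + E) = √(21821 + √3021)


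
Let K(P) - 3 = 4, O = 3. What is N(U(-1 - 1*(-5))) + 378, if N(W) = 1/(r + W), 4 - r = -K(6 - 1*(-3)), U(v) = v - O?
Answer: 4537/12 ≈ 378.08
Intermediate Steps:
K(P) = 7 (K(P) = 3 + 4 = 7)
U(v) = -3 + v (U(v) = v - 1*3 = v - 3 = -3 + v)
r = 11 (r = 4 - (-1)*7 = 4 - 1*(-7) = 4 + 7 = 11)
N(W) = 1/(11 + W)
N(U(-1 - 1*(-5))) + 378 = 1/(11 + (-3 + (-1 - 1*(-5)))) + 378 = 1/(11 + (-3 + (-1 + 5))) + 378 = 1/(11 + (-3 + 4)) + 378 = 1/(11 + 1) + 378 = 1/12 + 378 = 4537/12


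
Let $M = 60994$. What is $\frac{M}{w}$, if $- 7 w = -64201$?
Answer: $\frac{426958}{64201} \approx 6.6503$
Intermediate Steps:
$w = \frac{64201}{7}$ ($w = \left(- \frac{1}{7}\right) \left(-64201\right) = \frac{64201}{7} \approx 9171.6$)
$\frac{M}{w} = \frac{60994}{\frac{64201}{7}} = 60994 \cdot \frac{7}{64201} = \frac{426958}{64201}$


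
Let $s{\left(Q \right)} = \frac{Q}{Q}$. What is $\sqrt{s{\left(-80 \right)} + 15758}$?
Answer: $3 \sqrt{1751} \approx 125.53$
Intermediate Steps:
$s{\left(Q \right)} = 1$
$\sqrt{s{\left(-80 \right)} + 15758} = \sqrt{1 + 15758} = \sqrt{15759} = 3 \sqrt{1751}$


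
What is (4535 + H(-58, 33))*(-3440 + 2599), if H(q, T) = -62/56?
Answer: -106764109/28 ≈ -3.8130e+6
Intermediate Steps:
H(q, T) = -31/28 (H(q, T) = -62*1/56 = -31/28)
(4535 + H(-58, 33))*(-3440 + 2599) = (4535 - 31/28)*(-3440 + 2599) = (126949/28)*(-841) = -106764109/28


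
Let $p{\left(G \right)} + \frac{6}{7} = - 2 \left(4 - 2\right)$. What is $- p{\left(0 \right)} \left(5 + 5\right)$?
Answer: $\frac{340}{7} \approx 48.571$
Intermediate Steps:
$p{\left(G \right)} = - \frac{34}{7}$ ($p{\left(G \right)} = - \frac{6}{7} - 2 \left(4 - 2\right) = - \frac{6}{7} - 4 = - \frac{34}{7}$)
$- p{\left(0 \right)} \left(5 + 5\right) = \left(-1\right) \left(- \frac{34}{7}\right) \left(5 + 5\right) = \frac{34}{7} \cdot 10 = \frac{340}{7}$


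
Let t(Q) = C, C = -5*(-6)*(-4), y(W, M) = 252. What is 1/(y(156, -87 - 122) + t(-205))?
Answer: 1/132 ≈ 0.0075758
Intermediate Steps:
C = -120 (C = 30*(-4) = -120)
t(Q) = -120
1/(y(156, -87 - 122) + t(-205)) = 1/(252 - 120) = 1/132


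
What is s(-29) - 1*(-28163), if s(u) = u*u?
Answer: 29004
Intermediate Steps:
s(u) = u²
s(-29) - 1*(-28163) = (-29)² - 1*(-28163) = 841 + 28163 = 29004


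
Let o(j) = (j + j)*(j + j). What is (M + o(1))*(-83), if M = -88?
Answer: 6972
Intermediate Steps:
o(j) = 4*j² (o(j) = (2*j)*(2*j) = 4*j²)
(M + o(1))*(-83) = (-88 + 4*1²)*(-83) = (-88 + 4*1)*(-83) = (-88 + 4)*(-83) = -84*(-83) = 6972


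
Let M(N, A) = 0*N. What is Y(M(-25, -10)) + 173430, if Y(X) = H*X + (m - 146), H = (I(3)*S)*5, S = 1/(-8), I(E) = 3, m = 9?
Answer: 173293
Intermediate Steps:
M(N, A) = 0
S = -⅛ ≈ -0.12500
H = -15/8 (H = (3*(-⅛))*5 = -3/8*5 = -15/8 ≈ -1.8750)
Y(X) = -137 - 15*X/8 (Y(X) = -15*X/8 + (9 - 146) = -15*X/8 - 137 = -137 - 15*X/8)
Y(M(-25, -10)) + 173430 = (-137 - 15/8*0) + 173430 = (-137 + 0) + 173430 = -137 + 173430 = 173293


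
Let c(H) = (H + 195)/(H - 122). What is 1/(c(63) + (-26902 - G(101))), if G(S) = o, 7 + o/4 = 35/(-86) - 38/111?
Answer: -281607/7568293898 ≈ -3.7209e-5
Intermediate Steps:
c(H) = (195 + H)/(-122 + H)
o = -147950/4773 (o = -28 + 4*(35/(-86) - 38/111) = -28 + 4*(35*(-1/86) - 38*1/111) = -28 + 4*(-35/86 - 38/111) = -28 + 4*(-7153/9546) = -28 - 14306/4773 = -147950/4773 ≈ -30.997)
G(S) = -147950/4773
1/(c(63) + (-26902 - G(101))) = 1/((195 + 63)/(-122 + 63) + (-26902 - 1*(-147950/4773))) = 1/(258/(-59) + (-26902 + 147950/4773)) = 1/(-1/59*258 - 128255296/4773) = 1/(-258/59 - 128255296/4773) = 1/(-7568293898/281607) = -281607/7568293898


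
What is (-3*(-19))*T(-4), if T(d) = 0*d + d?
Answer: -228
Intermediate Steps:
T(d) = d (T(d) = 0 + d = d)
(-3*(-19))*T(-4) = -3*(-19)*(-4) = 57*(-4) = -228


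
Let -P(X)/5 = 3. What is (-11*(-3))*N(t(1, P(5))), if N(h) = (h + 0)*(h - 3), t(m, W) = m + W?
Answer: 7854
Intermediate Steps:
P(X) = -15 (P(X) = -5*3 = -15)
t(m, W) = W + m
N(h) = h*(-3 + h)
(-11*(-3))*N(t(1, P(5))) = (-11*(-3))*((-15 + 1)*(-3 + (-15 + 1))) = 33*(-14*(-3 - 14)) = 33*(-14*(-17)) = 33*238 = 7854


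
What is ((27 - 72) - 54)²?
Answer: 9801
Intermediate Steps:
((27 - 72) - 54)² = (-45 - 54)² = (-99)² = 9801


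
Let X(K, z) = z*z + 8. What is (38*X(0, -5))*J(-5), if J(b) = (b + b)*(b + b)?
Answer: 125400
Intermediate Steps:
X(K, z) = 8 + z**2 (X(K, z) = z**2 + 8 = 8 + z**2)
J(b) = 4*b**2 (J(b) = (2*b)*(2*b) = 4*b**2)
(38*X(0, -5))*J(-5) = (38*(8 + (-5)**2))*(4*(-5)**2) = (38*(8 + 25))*(4*25) = (38*33)*100 = 1254*100 = 125400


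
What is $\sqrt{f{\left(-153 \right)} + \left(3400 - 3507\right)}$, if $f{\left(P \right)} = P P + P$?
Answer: $\sqrt{23149} \approx 152.15$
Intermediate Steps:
$f{\left(P \right)} = P + P^{2}$ ($f{\left(P \right)} = P^{2} + P = P + P^{2}$)
$\sqrt{f{\left(-153 \right)} + \left(3400 - 3507\right)} = \sqrt{- 153 \left(1 - 153\right) + \left(3400 - 3507\right)} = \sqrt{\left(-153\right) \left(-152\right) + \left(3400 - 3507\right)} = \sqrt{23256 - 107} = \sqrt{23149}$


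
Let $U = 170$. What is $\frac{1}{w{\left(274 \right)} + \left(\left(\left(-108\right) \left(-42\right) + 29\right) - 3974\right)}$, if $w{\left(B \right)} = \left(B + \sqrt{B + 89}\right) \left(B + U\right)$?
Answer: $\frac{13583}{1652529849} - \frac{1628 \sqrt{3}}{4957589547} \approx 7.6507 \cdot 10^{-6}$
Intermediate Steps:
$w{\left(B \right)} = \left(170 + B\right) \left(B + \sqrt{89 + B}\right)$ ($w{\left(B \right)} = \left(B + \sqrt{B + 89}\right) \left(B + 170\right) = \left(B + \sqrt{89 + B}\right) \left(170 + B\right) = \left(170 + B\right) \left(B + \sqrt{89 + B}\right)$)
$\frac{1}{w{\left(274 \right)} + \left(\left(\left(-108\right) \left(-42\right) + 29\right) - 3974\right)} = \frac{1}{\left(274^{2} + 170 \cdot 274 + 170 \sqrt{89 + 274} + 274 \sqrt{89 + 274}\right) + \left(\left(\left(-108\right) \left(-42\right) + 29\right) - 3974\right)} = \frac{1}{\left(75076 + 46580 + 170 \sqrt{363} + 274 \sqrt{363}\right) + \left(\left(4536 + 29\right) - 3974\right)} = \frac{1}{\left(75076 + 46580 + 170 \cdot 11 \sqrt{3} + 274 \cdot 11 \sqrt{3}\right) + \left(4565 - 3974\right)} = \frac{1}{\left(75076 + 46580 + 1870 \sqrt{3} + 3014 \sqrt{3}\right) + 591} = \frac{1}{\left(121656 + 4884 \sqrt{3}\right) + 591} = \frac{1}{122247 + 4884 \sqrt{3}}$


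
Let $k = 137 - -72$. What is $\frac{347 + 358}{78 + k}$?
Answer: $\frac{705}{287} \approx 2.4564$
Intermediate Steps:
$k = 209$ ($k = 137 + 72 = 209$)
$\frac{347 + 358}{78 + k} = \frac{347 + 358}{78 + 209} = \frac{705}{287}$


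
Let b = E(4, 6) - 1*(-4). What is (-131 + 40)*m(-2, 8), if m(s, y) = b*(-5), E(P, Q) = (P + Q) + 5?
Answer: 8645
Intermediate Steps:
E(P, Q) = 5 + P + Q
b = 19 (b = (5 + 4 + 6) - 1*(-4) = 15 + 4 = 19)
m(s, y) = -95 (m(s, y) = 19*(-5) = -95)
(-131 + 40)*m(-2, 8) = (-131 + 40)*(-95) = -91*(-95) = 8645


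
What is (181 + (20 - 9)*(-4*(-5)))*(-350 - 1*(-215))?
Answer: -54135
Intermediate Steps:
(181 + (20 - 9)*(-4*(-5)))*(-350 - 1*(-215)) = (181 + 11*20)*(-350 + 215) = (181 + 220)*(-135) = 401*(-135) = -54135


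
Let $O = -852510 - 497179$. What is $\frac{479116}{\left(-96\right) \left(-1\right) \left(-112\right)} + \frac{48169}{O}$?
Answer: $- \frac{507190837}{11372928} \approx -44.596$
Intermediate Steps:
$O = -1349689$ ($O = -852510 - 497179 = -1349689$)
$\frac{479116}{\left(-96\right) \left(-1\right) \left(-112\right)} + \frac{48169}{O} = \frac{479116}{\left(-96\right) \left(-1\right) \left(-112\right)} + \frac{48169}{-1349689} = \frac{479116}{96 \left(-112\right)} + 48169 \left(- \frac{1}{1349689}\right) = \frac{479116}{-10752} - \frac{151}{4231} = 479116 \left(- \frac{1}{10752}\right) - \frac{151}{4231} = - \frac{119779}{2688} - \frac{151}{4231} = - \frac{507190837}{11372928}$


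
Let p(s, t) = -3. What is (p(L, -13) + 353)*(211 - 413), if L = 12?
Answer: -70700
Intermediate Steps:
(p(L, -13) + 353)*(211 - 413) = (-3 + 353)*(211 - 413) = 350*(-202) = -70700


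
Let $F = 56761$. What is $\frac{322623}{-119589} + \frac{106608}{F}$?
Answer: $- \frac{1854419997}{2262663743} \approx -0.81957$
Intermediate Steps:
$\frac{322623}{-119589} + \frac{106608}{F} = \frac{322623}{-119589} + \frac{106608}{56761} = 322623 \left(- \frac{1}{119589}\right) + 106608 \cdot \frac{1}{56761} = - \frac{107541}{39863} + \frac{106608}{56761} = - \frac{1854419997}{2262663743}$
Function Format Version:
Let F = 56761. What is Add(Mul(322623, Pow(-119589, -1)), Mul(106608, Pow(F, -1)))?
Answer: Rational(-1854419997, 2262663743) ≈ -0.81957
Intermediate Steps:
Add(Mul(322623, Pow(-119589, -1)), Mul(106608, Pow(F, -1))) = Add(Mul(322623, Pow(-119589, -1)), Mul(106608, Pow(56761, -1))) = Add(Mul(322623, Rational(-1, 119589)), Mul(106608, Rational(1, 56761))) = Add(Rational(-107541, 39863), Rational(106608, 56761)) = Rational(-1854419997, 2262663743)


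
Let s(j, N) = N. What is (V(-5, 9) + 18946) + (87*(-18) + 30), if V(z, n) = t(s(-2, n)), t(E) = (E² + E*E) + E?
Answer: 17581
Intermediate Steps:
t(E) = E + 2*E² (t(E) = (E² + E²) + E = 2*E² + E = E + 2*E²)
V(z, n) = n*(1 + 2*n)
(V(-5, 9) + 18946) + (87*(-18) + 30) = (9*(1 + 2*9) + 18946) + (87*(-18) + 30) = (9*(1 + 18) + 18946) + (-1566 + 30) = (9*19 + 18946) - 1536 = (171 + 18946) - 1536 = 19117 - 1536 = 17581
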